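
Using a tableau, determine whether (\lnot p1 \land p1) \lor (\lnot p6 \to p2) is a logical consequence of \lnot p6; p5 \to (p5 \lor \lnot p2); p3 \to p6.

No

Initial set: {\lnot p6; (p5 \to (p5 \lor \lnot p2)); (p3 \to p6); \lnot ((\lnot p1 \land p1) \lor (\lnot p6 \to p2))}.
\lnot ((\lnot p1 \land p1) \lor (\lnot p6 \to p2)): α-rule — add \lnot (\lnot p1 \land p1), \lnot (\lnot p6 \to p2).
\lnot (\lnot p6 \to p2): α-rule — add \lnot p6, \lnot p2.
(p5 \to (p5 \lor \lnot p2)): β-rule — branch into \lnot p5  //  (p5 \lor \lnot p2).
  branch 1 (add \lnot p5):
    (p3 \to p6): β-rule — branch into \lnot p3  //  p6.
      branch 1.1 (add \lnot p3):
        \lnot (\lnot p1 \land p1): β-rule — branch into \lnot \lnot p1  //  \lnot p1.
          branch 1.1.1 (add \lnot \lnot p1):
            ○ open, literals {p1=T, p2=F, p3=F, p5=F, p6=F}.
          branch 1.1.2 (add \lnot p1):
            ○ open, literals {p1=F, p2=F, p3=F, p5=F, p6=F}.
      branch 1.2 (add p6):
        × closes — contains both p6 and \lnot p6.
  branch 2 (add (p5 \lor \lnot p2)):
    (p3 \to p6): β-rule — branch into \lnot p3  //  p6.
      branch 2.1 (add \lnot p3):
        \lnot (\lnot p1 \land p1): β-rule — branch into \lnot \lnot p1  //  \lnot p1.
          branch 2.1.1 (add \lnot \lnot p1):
            (p5 \lor \lnot p2): β-rule — branch into p5  //  \lnot p2.
              branch 2.1.1.1 (add p5):
                ○ open, literals {p1=T, p2=F, p3=F, p5=T, p6=F}.
              branch 2.1.1.2 (add \lnot p2):
                ○ open, literals {p1=T, p2=F, p3=F, p6=F}.
          branch 2.1.2 (add \lnot p1):
            (p5 \lor \lnot p2): β-rule — branch into p5  //  \lnot p2.
              branch 2.1.2.1 (add p5):
                ○ open, literals {p1=F, p2=F, p3=F, p5=T, p6=F}.
              branch 2.1.2.2 (add \lnot p2):
                ○ open, literals {p1=F, p2=F, p3=F, p6=F}.
      branch 2.2 (add p6):
        × closes — contains both p6 and \lnot p6.
2 branches closed, 6 open.
An open branch gives a countermodel: p1=T, p2=F, p3=F, p5=F, p6=F (unmentioned atoms arbitrary); the premises hold there but the conclusion fails.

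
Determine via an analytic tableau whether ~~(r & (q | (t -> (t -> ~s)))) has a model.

Satisfiable

Initial set: {~~(r & (q | (t -> (t -> ~s))))}.
~~(r & (q | (t -> (t -> ~s)))): drop double negation, giving (r & (q | (t -> (t -> ~s)))).
(r & (q | (t -> (t -> ~s)))): α-rule — add r, (q | (t -> (t -> ~s))).
(q | (t -> (t -> ~s))): β-rule — branch into q  //  (t -> (t -> ~s)).
  branch 1 (add q):
    ○ open, literals {q=T, r=T}.
  branch 2 (add (t -> (t -> ~s))):
    (t -> (t -> ~s)): β-rule — branch into ~t  //  (t -> ~s).
      branch 2.1 (add ~t):
        ○ open, literals {r=T, t=F}.
      branch 2.2 (add (t -> ~s)):
        (t -> ~s): β-rule — branch into ~t  //  ~s.
          branch 2.2.1 (add ~t):
            ○ open, literals {r=T, t=F}.
          branch 2.2.2 (add ~s):
            ○ open, literals {r=T, s=F}.
0 branches closed, 4 open.
An open branch gives a satisfying assignment: q=T, r=T.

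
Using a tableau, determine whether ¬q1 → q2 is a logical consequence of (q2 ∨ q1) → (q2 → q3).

No

Initial set: {T ((q2 ∨ q1) → (q2 → q3)); F (¬q1 → q2)}.
F (¬q1 → q2): α-rule — add T ¬q1, F q2.
T ((q2 ∨ q1) → (q2 → q3)): β-rule — branch into F (q2 ∨ q1)  //  T (q2 → q3).
  branch 1 (add F (q2 ∨ q1)):
    F (q2 ∨ q1): α-rule — add F q2, F q1.
    ○ open, literals {q1=0, q2=0}.
  branch 2 (add T (q2 → q3)):
    T (q2 → q3): β-rule — branch into F q2  //  T q3.
      branch 2.1 (add F q2):
        ○ open, literals {q1=0, q2=0}.
      branch 2.2 (add T q3):
        ○ open, literals {q1=0, q2=0, q3=1}.
0 branches closed, 3 open.
An open branch gives a countermodel: q1=0, q2=0 (unmentioned atoms arbitrary); the premises hold there but the conclusion fails.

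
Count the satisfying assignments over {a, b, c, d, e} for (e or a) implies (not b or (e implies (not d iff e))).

Initial set: {((e or a) implies (not b or (e implies (not d iff e))))}.
((e or a) implies (not b or (e implies (not d iff e)))): β-rule — branch into not (e or a)  //  (not b or (e implies (not d iff e))).
  branch 1 (add not (e or a)):
    not (e or a): α-rule — add not e, not a.
    ○ open, literals {a=0, e=0}.
  branch 2 (add (not b or (e implies (not d iff e)))):
    (not b or (e implies (not d iff e))): β-rule — branch into not b  //  (e implies (not d iff e)).
      branch 2.1 (add not b):
        ○ open, literals {b=0}.
      branch 2.2 (add (e implies (not d iff e))):
        (e implies (not d iff e)): β-rule — branch into not e  //  (not d iff e).
          branch 2.2.1 (add not e):
            ○ open, literals {e=0}.
          branch 2.2.2 (add (not d iff e)):
            (not d iff e): β-rule — branch into not d, e  //  not not d, not e.
              branch 2.2.2.1 (add not d, e):
                ○ open, literals {d=0, e=1}.
              branch 2.2.2.2 (add not not d, not e):
                ○ open, literals {d=1, e=0}.
0 branches closed, 5 open.
Each open branch fixes some atoms; the unmentioned ones are free. Counting distinct full assignments: branch {a=0, e=0} (b, c, d) contributes 8 new; branch {b=0} (a, c, d, e) contributes 12 new; branch {e=0} (a, b, c, d) contributes 4 new; branch {d=0, e=1} (a, b, c) contributes 4 new; branch {d=1, e=0} (a, b, c) contributes 0 new. Total: 28.

28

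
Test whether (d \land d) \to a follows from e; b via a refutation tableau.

Initial set: {e; b; \lnot ((d \land d) \to a)}.
\lnot ((d \land d) \to a): α-rule — add (d \land d), \lnot a.
(d \land d): α-rule — add d, d.
○ open, literals {a=false, b=true, d=true, e=true}.
0 branches closed, 1 open.
An open branch gives a countermodel: a=false, b=true, d=true, e=true (unmentioned atoms arbitrary); the premises hold there but the conclusion fails.

No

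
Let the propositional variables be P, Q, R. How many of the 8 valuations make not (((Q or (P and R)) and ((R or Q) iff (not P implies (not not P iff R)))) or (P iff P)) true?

Initial set: {not (((Q or (P and R)) and ((R or Q) iff (not P implies (not not P iff R)))) or (P iff P))}.
not (((Q or (P and R)) and ((R or Q) iff (not P implies (not not P iff R)))) or (P iff P)): α-rule — add not ((Q or (P and R)) and ((R or Q) iff (not P implies (not not P iff R)))), not (P iff P).
not ((Q or (P and R)) and ((R or Q) iff (not P implies (not not P iff R)))): β-rule — branch into not (Q or (P and R))  //  not ((R or Q) iff (not P implies (not not P iff R))).
  branch 1 (add not (Q or (P and R))):
    not (Q or (P and R)): α-rule — add not Q, not (P and R).
    not (P iff P): β-rule — branch into P, not P  //  not P, P.
      branch 1.1 (add P, not P):
        × closes — contains both P and not P.
      branch 1.2 (add not P, P):
        × closes — contains both P and not P.
  branch 2 (add not ((R or Q) iff (not P implies (not not P iff R)))):
    not (P iff P): β-rule — branch into P, not P  //  not P, P.
      branch 2.1 (add P, not P):
        × closes — contains both P and not P.
      branch 2.2 (add not P, P):
        × closes — contains both P and not P.
All 4 branches close.
No open branches: the formula has 0 satisfying assignments.

0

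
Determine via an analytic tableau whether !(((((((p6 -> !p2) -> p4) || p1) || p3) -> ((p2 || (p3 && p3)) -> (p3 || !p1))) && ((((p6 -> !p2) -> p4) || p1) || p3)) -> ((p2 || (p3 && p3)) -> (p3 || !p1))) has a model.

Initial set: {!(((((((p6 -> !p2) -> p4) || p1) || p3) -> ((p2 || (p3 && p3)) -> (p3 || !p1))) && ((((p6 -> !p2) -> p4) || p1) || p3)) -> ((p2 || (p3 && p3)) -> (p3 || !p1)))}.
!(((((((p6 -> !p2) -> p4) || p1) || p3) -> ((p2 || (p3 && p3)) -> (p3 || !p1))) && ((((p6 -> !p2) -> p4) || p1) || p3)) -> ((p2 || (p3 && p3)) -> (p3 || !p1))): α-rule — add ((((((p6 -> !p2) -> p4) || p1) || p3) -> ((p2 || (p3 && p3)) -> (p3 || !p1))) && ((((p6 -> !p2) -> p4) || p1) || p3)), !((p2 || (p3 && p3)) -> (p3 || !p1)).
((((((p6 -> !p2) -> p4) || p1) || p3) -> ((p2 || (p3 && p3)) -> (p3 || !p1))) && ((((p6 -> !p2) -> p4) || p1) || p3)): α-rule — add (((((p6 -> !p2) -> p4) || p1) || p3) -> ((p2 || (p3 && p3)) -> (p3 || !p1))), ((((p6 -> !p2) -> p4) || p1) || p3).
!((p2 || (p3 && p3)) -> (p3 || !p1)): α-rule — add (p2 || (p3 && p3)), !(p3 || !p1).
!(p3 || !p1): α-rule — add !p3, !!p1.
(((((p6 -> !p2) -> p4) || p1) || p3) -> ((p2 || (p3 && p3)) -> (p3 || !p1))): β-rule — branch into !((((p6 -> !p2) -> p4) || p1) || p3)  //  ((p2 || (p3 && p3)) -> (p3 || !p1)).
  branch 1 (add !((((p6 -> !p2) -> p4) || p1) || p3)):
    !((((p6 -> !p2) -> p4) || p1) || p3): α-rule — add !(((p6 -> !p2) -> p4) || p1), !p3.
    !(((p6 -> !p2) -> p4) || p1): α-rule — add !((p6 -> !p2) -> p4), !p1.
    × closes — contains both p1 and !p1.
  branch 2 (add ((p2 || (p3 && p3)) -> (p3 || !p1))):
    ((((p6 -> !p2) -> p4) || p1) || p3): β-rule — branch into (((p6 -> !p2) -> p4) || p1)  //  p3.
      branch 2.1 (add (((p6 -> !p2) -> p4) || p1)):
        (p2 || (p3 && p3)): β-rule — branch into p2  //  (p3 && p3).
          branch 2.1.1 (add p2):
            ((p2 || (p3 && p3)) -> (p3 || !p1)): β-rule — branch into !(p2 || (p3 && p3))  //  (p3 || !p1).
              branch 2.1.1.1 (add !(p2 || (p3 && p3))):
                !(p2 || (p3 && p3)): α-rule — add !p2, !(p3 && p3).
                × closes — contains both p2 and !p2.
              branch 2.1.1.2 (add (p3 || !p1)):
                (((p6 -> !p2) -> p4) || p1): β-rule — branch into ((p6 -> !p2) -> p4)  //  p1.
                  branch 2.1.1.2.1 (add ((p6 -> !p2) -> p4)):
                    (p3 || !p1): β-rule — branch into p3  //  !p1.
                      branch 2.1.1.2.1.1 (add p3):
                        × closes — contains both p3 and !p3.
                      branch 2.1.1.2.1.2 (add !p1):
                        × closes — contains both p1 and !p1.
                  branch 2.1.1.2.2 (add p1):
                    (p3 || !p1): β-rule — branch into p3  //  !p1.
                      branch 2.1.1.2.2.1 (add p3):
                        × closes — contains both p3 and !p3.
                      branch 2.1.1.2.2.2 (add !p1):
                        × closes — contains both p1 and !p1.
          branch 2.1.2 (add (p3 && p3)):
            (p3 && p3): α-rule — add p3, p3.
            × closes — contains both p3 and !p3.
      branch 2.2 (add p3):
        × closes — contains both p3 and !p3.
All 8 branches close.
Every branch closed; the formula is unsatisfiable.

Unsatisfiable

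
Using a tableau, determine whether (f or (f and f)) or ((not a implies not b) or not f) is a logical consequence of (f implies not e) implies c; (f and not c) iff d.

Initial set: {T ((f implies not e) implies c); T ((f and not c) iff d); F ((f or (f and f)) or ((not a implies not b) or not f))}.
F ((f or (f and f)) or ((not a implies not b) or not f)): α-rule — add F (f or (f and f)), F ((not a implies not b) or not f).
F (f or (f and f)): α-rule — add F f, F (f and f).
F ((not a implies not b) or not f): α-rule — add F (not a implies not b), F not f.
× closes — contains both f and not f.
All 1 branch closes.
Every branch closed, so the premises entail the conclusion.

Yes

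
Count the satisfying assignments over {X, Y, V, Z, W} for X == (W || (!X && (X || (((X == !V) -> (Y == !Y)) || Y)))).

Initial set: {(X == (W || (!X && (X || (((X == !V) -> (Y == !Y)) || Y)))))}.
(X == (W || (!X && (X || (((X == !V) -> (Y == !Y)) || Y))))): β-rule — branch into X, (W || (!X && (X || (((X == !V) -> (Y == !Y)) || Y))))  //  !X, !(W || (!X && (X || (((X == !V) -> (Y == !Y)) || Y)))).
  branch 1 (add X, (W || (!X && (X || (((X == !V) -> (Y == !Y)) || Y))))):
    (W || (!X && (X || (((X == !V) -> (Y == !Y)) || Y)))): β-rule — branch into W  //  (!X && (X || (((X == !V) -> (Y == !Y)) || Y))).
      branch 1.1 (add W):
        ○ open, literals {W=true, X=true}.
      branch 1.2 (add (!X && (X || (((X == !V) -> (Y == !Y)) || Y)))):
        (!X && (X || (((X == !V) -> (Y == !Y)) || Y))): α-rule — add !X, (X || (((X == !V) -> (Y == !Y)) || Y)).
        × closes — contains both X and !X.
  branch 2 (add !X, !(W || (!X && (X || (((X == !V) -> (Y == !Y)) || Y))))):
    !(W || (!X && (X || (((X == !V) -> (Y == !Y)) || Y)))): α-rule — add !W, !(!X && (X || (((X == !V) -> (Y == !Y)) || Y))).
    !(!X && (X || (((X == !V) -> (Y == !Y)) || Y))): β-rule — branch into !!X  //  !(X || (((X == !V) -> (Y == !Y)) || Y)).
      branch 2.1 (add !!X):
        × closes — contains both X and !X.
      branch 2.2 (add !(X || (((X == !V) -> (Y == !Y)) || Y))):
        !(X || (((X == !V) -> (Y == !Y)) || Y)): α-rule — add !X, !(((X == !V) -> (Y == !Y)) || Y).
        !(((X == !V) -> (Y == !Y)) || Y): α-rule — add !((X == !V) -> (Y == !Y)), !Y.
        !((X == !V) -> (Y == !Y)): α-rule — add (X == !V), !(Y == !Y).
        (X == !V): β-rule — branch into X, !V  //  !X, !!V.
          branch 2.2.1 (add X, !V):
            × closes — contains both X and !X.
          branch 2.2.2 (add !X, !!V):
            !(Y == !Y): β-rule — branch into Y, !!Y  //  !Y, !Y.
              branch 2.2.2.1 (add Y, !!Y):
                × closes — contains both Y and !Y.
              branch 2.2.2.2 (add !Y, !Y):
                ○ open, literals {V=true, W=false, X=false, Y=false}.
4 branches closed, 2 open.
Each open branch fixes some atoms; the unmentioned ones are free. Counting distinct full assignments: branch {W=true, X=true} (Y, V, Z) contributes 8 new; branch {V=true, W=false, X=false, Y=false} (Z) contributes 2 new. Total: 10.

10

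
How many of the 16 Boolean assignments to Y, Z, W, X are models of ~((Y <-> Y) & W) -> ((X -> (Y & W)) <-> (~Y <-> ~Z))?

Initial set: {T (~((Y <-> Y) & W) -> ((X -> (Y & W)) <-> (~Y <-> ~Z)))}.
T (~((Y <-> Y) & W) -> ((X -> (Y & W)) <-> (~Y <-> ~Z))): β-rule — branch into F ~((Y <-> Y) & W)  //  T ((X -> (Y & W)) <-> (~Y <-> ~Z)).
  branch 1 (add F ~((Y <-> Y) & W)):
    F ~((Y <-> Y) & W): α-rule — add T (Y <-> Y), T W.
    T (Y <-> Y): β-rule — branch into T Y, T Y  //  F Y, F Y.
      branch 1.1 (add T Y, T Y):
        ○ open, literals {W=T, Y=T}.
      branch 1.2 (add F Y, F Y):
        ○ open, literals {W=T, Y=F}.
  branch 2 (add T ((X -> (Y & W)) <-> (~Y <-> ~Z))):
    T ((X -> (Y & W)) <-> (~Y <-> ~Z)): β-rule — branch into T (X -> (Y & W)), T (~Y <-> ~Z)  //  F (X -> (Y & W)), F (~Y <-> ~Z).
      branch 2.1 (add T (X -> (Y & W)), T (~Y <-> ~Z)):
        T (X -> (Y & W)): β-rule — branch into F X  //  T (Y & W).
          branch 2.1.1 (add F X):
            T (~Y <-> ~Z): β-rule — branch into T ~Y, T ~Z  //  F ~Y, F ~Z.
              branch 2.1.1.1 (add T ~Y, T ~Z):
                ○ open, literals {X=F, Y=F, Z=F}.
              branch 2.1.1.2 (add F ~Y, F ~Z):
                ○ open, literals {X=F, Y=T, Z=T}.
          branch 2.1.2 (add T (Y & W)):
            T (Y & W): α-rule — add T Y, T W.
            T (~Y <-> ~Z): β-rule — branch into T ~Y, T ~Z  //  F ~Y, F ~Z.
              branch 2.1.2.1 (add T ~Y, T ~Z):
                × closes — contains both Y and ~Y.
              branch 2.1.2.2 (add F ~Y, F ~Z):
                ○ open, literals {W=T, Y=T, Z=T}.
      branch 2.2 (add F (X -> (Y & W)), F (~Y <-> ~Z)):
        F (X -> (Y & W)): α-rule — add T X, F (Y & W).
        F (~Y <-> ~Z): β-rule — branch into T ~Y, F ~Z  //  F ~Y, T ~Z.
          branch 2.2.1 (add T ~Y, F ~Z):
            F (Y & W): β-rule — branch into F Y  //  F W.
              branch 2.2.1.1 (add F Y):
                ○ open, literals {X=T, Y=F, Z=T}.
              branch 2.2.1.2 (add F W):
                ○ open, literals {W=F, X=T, Y=F, Z=T}.
          branch 2.2.2 (add F ~Y, T ~Z):
            F (Y & W): β-rule — branch into F Y  //  F W.
              branch 2.2.2.1 (add F Y):
                × closes — contains both Y and ~Y.
              branch 2.2.2.2 (add F W):
                ○ open, literals {W=F, X=T, Y=T, Z=F}.
2 branches closed, 8 open.
Each open branch fixes some atoms; the unmentioned ones are free. Counting distinct full assignments: branch {W=T, Y=T} (Z, X) contributes 4 new; branch {W=T, Y=F} (Z, X) contributes 4 new; branch {X=F, Y=F, Z=F} (W) contributes 1 new; branch {X=F, Y=T, Z=T} (W) contributes 1 new; branch {W=T, Y=T, Z=T} (X) contributes 0 new; branch {X=T, Y=F, Z=T} (W) contributes 1 new; branch {W=F, X=T, Y=F, Z=T} (none free) contributes 0 new; branch {W=F, X=T, Y=T, Z=F} (none free) contributes 1 new. Total: 12.

12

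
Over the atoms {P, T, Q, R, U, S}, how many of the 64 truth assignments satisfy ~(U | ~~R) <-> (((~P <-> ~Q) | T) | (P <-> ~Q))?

Initial set: {T (~(U | ~~R) <-> (((~P <-> ~Q) | T) | (P <-> ~Q)))}.
T (~(U | ~~R) <-> (((~P <-> ~Q) | T) | (P <-> ~Q))): β-rule — branch into T ~(U | ~~R), T (((~P <-> ~Q) | T) | (P <-> ~Q))  //  F ~(U | ~~R), F (((~P <-> ~Q) | T) | (P <-> ~Q)).
  branch 1 (add T ~(U | ~~R), T (((~P <-> ~Q) | T) | (P <-> ~Q))):
    T ~(U | ~~R): α-rule — add F U, F ~~R.
    F ~~R: drop double negation, giving F R.
    T (((~P <-> ~Q) | T) | (P <-> ~Q)): β-rule — branch into T ((~P <-> ~Q) | T)  //  T (P <-> ~Q).
      branch 1.1 (add T ((~P <-> ~Q) | T)):
        T ((~P <-> ~Q) | T): β-rule — branch into T (~P <-> ~Q)  //  T T.
          branch 1.1.1 (add T (~P <-> ~Q)):
            T (~P <-> ~Q): β-rule — branch into T ~P, T ~Q  //  F ~P, F ~Q.
              branch 1.1.1.1 (add T ~P, T ~Q):
                ○ open, literals {P=F, Q=F, R=F, U=F}.
              branch 1.1.1.2 (add F ~P, F ~Q):
                ○ open, literals {P=T, Q=T, R=F, U=F}.
          branch 1.1.2 (add T T):
            ○ open, literals {R=F, T=T, U=F}.
      branch 1.2 (add T (P <-> ~Q)):
        T (P <-> ~Q): β-rule — branch into T P, T ~Q  //  F P, F ~Q.
          branch 1.2.1 (add T P, T ~Q):
            ○ open, literals {P=T, Q=F, R=F, U=F}.
          branch 1.2.2 (add F P, F ~Q):
            ○ open, literals {P=F, Q=T, R=F, U=F}.
  branch 2 (add F ~(U | ~~R), F (((~P <-> ~Q) | T) | (P <-> ~Q))):
    F (((~P <-> ~Q) | T) | (P <-> ~Q)): α-rule — add F ((~P <-> ~Q) | T), F (P <-> ~Q).
    F ((~P <-> ~Q) | T): α-rule — add F (~P <-> ~Q), F T.
    F ~(U | ~~R): β-rule — branch into T U  //  T ~~R.
      branch 2.1 (add T U):
        F (P <-> ~Q): β-rule — branch into T P, F ~Q  //  F P, T ~Q.
          branch 2.1.1 (add T P, F ~Q):
            F (~P <-> ~Q): β-rule — branch into T ~P, F ~Q  //  F ~P, T ~Q.
              branch 2.1.1.1 (add T ~P, F ~Q):
                × closes — contains both P and ~P.
              branch 2.1.1.2 (add F ~P, T ~Q):
                × closes — contains both Q and ~Q.
          branch 2.1.2 (add F P, T ~Q):
            F (~P <-> ~Q): β-rule — branch into T ~P, F ~Q  //  F ~P, T ~Q.
              branch 2.1.2.1 (add T ~P, F ~Q):
                × closes — contains both Q and ~Q.
              branch 2.1.2.2 (add F ~P, T ~Q):
                × closes — contains both P and ~P.
      branch 2.2 (add T ~~R):
        T ~~R: drop double negation, giving T R.
        F (P <-> ~Q): β-rule — branch into T P, F ~Q  //  F P, T ~Q.
          branch 2.2.1 (add T P, F ~Q):
            F (~P <-> ~Q): β-rule — branch into T ~P, F ~Q  //  F ~P, T ~Q.
              branch 2.2.1.1 (add T ~P, F ~Q):
                × closes — contains both P and ~P.
              branch 2.2.1.2 (add F ~P, T ~Q):
                × closes — contains both Q and ~Q.
          branch 2.2.2 (add F P, T ~Q):
            F (~P <-> ~Q): β-rule — branch into T ~P, F ~Q  //  F ~P, T ~Q.
              branch 2.2.2.1 (add T ~P, F ~Q):
                × closes — contains both Q and ~Q.
              branch 2.2.2.2 (add F ~P, T ~Q):
                × closes — contains both P and ~P.
8 branches closed, 5 open.
Each open branch fixes some atoms; the unmentioned ones are free. Counting distinct full assignments: branch {P=F, Q=F, R=F, U=F} (T, S) contributes 4 new; branch {P=T, Q=T, R=F, U=F} (T, S) contributes 4 new; branch {R=F, T=T, U=F} (P, Q, S) contributes 4 new; branch {P=T, Q=F, R=F, U=F} (T, S) contributes 2 new; branch {P=F, Q=T, R=F, U=F} (T, S) contributes 2 new. Total: 16.

16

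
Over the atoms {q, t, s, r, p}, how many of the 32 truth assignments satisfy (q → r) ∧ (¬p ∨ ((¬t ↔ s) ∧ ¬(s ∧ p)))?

Initial set: {((q → r) ∧ (¬p ∨ ((¬t ↔ s) ∧ ¬(s ∧ p))))}.
((q → r) ∧ (¬p ∨ ((¬t ↔ s) ∧ ¬(s ∧ p)))): α-rule — add (q → r), (¬p ∨ ((¬t ↔ s) ∧ ¬(s ∧ p))).
(q → r): β-rule — branch into ¬q  //  r.
  branch 1 (add ¬q):
    (¬p ∨ ((¬t ↔ s) ∧ ¬(s ∧ p))): β-rule — branch into ¬p  //  ((¬t ↔ s) ∧ ¬(s ∧ p)).
      branch 1.1 (add ¬p):
        ○ open, literals {p=false, q=false}.
      branch 1.2 (add ((¬t ↔ s) ∧ ¬(s ∧ p))):
        ((¬t ↔ s) ∧ ¬(s ∧ p)): α-rule — add (¬t ↔ s), ¬(s ∧ p).
        (¬t ↔ s): β-rule — branch into ¬t, s  //  ¬¬t, ¬s.
          branch 1.2.1 (add ¬t, s):
            ¬(s ∧ p): β-rule — branch into ¬s  //  ¬p.
              branch 1.2.1.1 (add ¬s):
                × closes — contains both s and ¬s.
              branch 1.2.1.2 (add ¬p):
                ○ open, literals {p=false, q=false, s=true, t=false}.
          branch 1.2.2 (add ¬¬t, ¬s):
            ¬(s ∧ p): β-rule — branch into ¬s  //  ¬p.
              branch 1.2.2.1 (add ¬s):
                ○ open, literals {q=false, s=false, t=true}.
              branch 1.2.2.2 (add ¬p):
                ○ open, literals {p=false, q=false, s=false, t=true}.
  branch 2 (add r):
    (¬p ∨ ((¬t ↔ s) ∧ ¬(s ∧ p))): β-rule — branch into ¬p  //  ((¬t ↔ s) ∧ ¬(s ∧ p)).
      branch 2.1 (add ¬p):
        ○ open, literals {p=false, r=true}.
      branch 2.2 (add ((¬t ↔ s) ∧ ¬(s ∧ p))):
        ((¬t ↔ s) ∧ ¬(s ∧ p)): α-rule — add (¬t ↔ s), ¬(s ∧ p).
        (¬t ↔ s): β-rule — branch into ¬t, s  //  ¬¬t, ¬s.
          branch 2.2.1 (add ¬t, s):
            ¬(s ∧ p): β-rule — branch into ¬s  //  ¬p.
              branch 2.2.1.1 (add ¬s):
                × closes — contains both s and ¬s.
              branch 2.2.1.2 (add ¬p):
                ○ open, literals {p=false, r=true, s=true, t=false}.
          branch 2.2.2 (add ¬¬t, ¬s):
            ¬(s ∧ p): β-rule — branch into ¬s  //  ¬p.
              branch 2.2.2.1 (add ¬s):
                ○ open, literals {r=true, s=false, t=true}.
              branch 2.2.2.2 (add ¬p):
                ○ open, literals {p=false, r=true, s=false, t=true}.
2 branches closed, 8 open.
Each open branch fixes some atoms; the unmentioned ones are free. Counting distinct full assignments: branch {p=false, q=false} (t, s, r) contributes 8 new; branch {p=false, q=false, s=true, t=false} (r) contributes 0 new; branch {q=false, s=false, t=true} (r, p) contributes 2 new; branch {p=false, q=false, s=false, t=true} (r) contributes 0 new; branch {p=false, r=true} (q, t, s) contributes 4 new; branch {p=false, r=true, s=true, t=false} (q) contributes 0 new; branch {r=true, s=false, t=true} (q, p) contributes 1 new; branch {p=false, r=true, s=false, t=true} (q) contributes 0 new. Total: 15.

15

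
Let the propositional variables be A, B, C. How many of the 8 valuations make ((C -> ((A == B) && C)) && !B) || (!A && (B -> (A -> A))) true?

5

Initial set: {T (((C -> ((A == B) && C)) && !B) || (!A && (B -> (A -> A))))}.
T (((C -> ((A == B) && C)) && !B) || (!A && (B -> (A -> A)))): β-rule — branch into T ((C -> ((A == B) && C)) && !B)  //  T (!A && (B -> (A -> A))).
  branch 1 (add T ((C -> ((A == B) && C)) && !B)):
    T ((C -> ((A == B) && C)) && !B): α-rule — add T (C -> ((A == B) && C)), T !B.
    T (C -> ((A == B) && C)): β-rule — branch into F C  //  T ((A == B) && C).
      branch 1.1 (add F C):
        ○ open, literals {B=0, C=0}.
      branch 1.2 (add T ((A == B) && C)):
        T ((A == B) && C): α-rule — add T (A == B), T C.
        T (A == B): β-rule — branch into T A, T B  //  F A, F B.
          branch 1.2.1 (add T A, T B):
            × closes — contains both B and !B.
          branch 1.2.2 (add F A, F B):
            ○ open, literals {A=0, B=0, C=1}.
  branch 2 (add T (!A && (B -> (A -> A)))):
    T (!A && (B -> (A -> A))): α-rule — add T !A, T (B -> (A -> A)).
    T (B -> (A -> A)): β-rule — branch into F B  //  T (A -> A).
      branch 2.1 (add F B):
        ○ open, literals {A=0, B=0}.
      branch 2.2 (add T (A -> A)):
        T (A -> A): β-rule — branch into F A  //  T A.
          branch 2.2.1 (add F A):
            ○ open, literals {A=0}.
          branch 2.2.2 (add T A):
            × closes — contains both A and !A.
2 branches closed, 4 open.
Each open branch fixes some atoms; the unmentioned ones are free. Counting distinct full assignments: branch {B=0, C=0} (A) contributes 2 new; branch {A=0, B=0, C=1} (none free) contributes 1 new; branch {A=0, B=0} (C) contributes 0 new; branch {A=0} (B, C) contributes 2 new. Total: 5.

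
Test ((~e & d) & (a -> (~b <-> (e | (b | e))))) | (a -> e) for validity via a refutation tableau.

Not valid

Assume the negation and expand:
Initial set: {F (((~e & d) & (a -> (~b <-> (e | (b | e))))) | (a -> e))}.
F (((~e & d) & (a -> (~b <-> (e | (b | e))))) | (a -> e)): α-rule — add F ((~e & d) & (a -> (~b <-> (e | (b | e))))), F (a -> e).
F (a -> e): α-rule — add T a, F e.
F ((~e & d) & (a -> (~b <-> (e | (b | e))))): β-rule — branch into F (~e & d)  //  F (a -> (~b <-> (e | (b | e)))).
  branch 1 (add F (~e & d)):
    F (~e & d): β-rule — branch into F ~e  //  F d.
      branch 1.1 (add F ~e):
        × closes — contains both e and ~e.
      branch 1.2 (add F d):
        ○ open, literals {a=1, d=0, e=0}.
  branch 2 (add F (a -> (~b <-> (e | (b | e))))):
    F (a -> (~b <-> (e | (b | e)))): α-rule — add T a, F (~b <-> (e | (b | e))).
    F (~b <-> (e | (b | e))): β-rule — branch into T ~b, F (e | (b | e))  //  F ~b, T (e | (b | e)).
      branch 2.1 (add T ~b, F (e | (b | e))):
        F (e | (b | e)): α-rule — add F e, F (b | e).
        F (b | e): α-rule — add F b, F e.
        ○ open, literals {a=1, b=0, e=0}.
      branch 2.2 (add F ~b, T (e | (b | e))):
        T (e | (b | e)): β-rule — branch into T e  //  T (b | e).
          branch 2.2.1 (add T e):
            × closes — contains both e and ~e.
          branch 2.2.2 (add T (b | e)):
            T (b | e): β-rule — branch into T b  //  T e.
              branch 2.2.2.1 (add T b):
                ○ open, literals {a=1, b=1, e=0}.
              branch 2.2.2.2 (add T e):
                × closes — contains both e and ~e.
3 branches closed, 3 open.
An open branch gives a countermodel: a=1, d=0, e=0 (unmentioned atoms arbitrary); under it the original formula is false.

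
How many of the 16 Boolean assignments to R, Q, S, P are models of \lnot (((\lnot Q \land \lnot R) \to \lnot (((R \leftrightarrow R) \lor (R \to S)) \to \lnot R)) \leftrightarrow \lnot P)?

Initial set: {\lnot (((\lnot Q \land \lnot R) \to \lnot (((R \leftrightarrow R) \lor (R \to S)) \to \lnot R)) \leftrightarrow \lnot P)}.
\lnot (((\lnot Q \land \lnot R) \to \lnot (((R \leftrightarrow R) \lor (R \to S)) \to \lnot R)) \leftrightarrow \lnot P): β-rule — branch into ((\lnot Q \land \lnot R) \to \lnot (((R \leftrightarrow R) \lor (R \to S)) \to \lnot R)), \lnot \lnot P  //  \lnot ((\lnot Q \land \lnot R) \to \lnot (((R \leftrightarrow R) \lor (R \to S)) \to \lnot R)), \lnot P.
  branch 1 (add ((\lnot Q \land \lnot R) \to \lnot (((R \leftrightarrow R) \lor (R \to S)) \to \lnot R)), \lnot \lnot P):
    ((\lnot Q \land \lnot R) \to \lnot (((R \leftrightarrow R) \lor (R \to S)) \to \lnot R)): β-rule — branch into \lnot (\lnot Q \land \lnot R)  //  \lnot (((R \leftrightarrow R) \lor (R \to S)) \to \lnot R).
      branch 1.1 (add \lnot (\lnot Q \land \lnot R)):
        \lnot (\lnot Q \land \lnot R): β-rule — branch into \lnot \lnot Q  //  \lnot \lnot R.
          branch 1.1.1 (add \lnot \lnot Q):
            ○ open, literals {P=1, Q=1}.
          branch 1.1.2 (add \lnot \lnot R):
            ○ open, literals {P=1, R=1}.
      branch 1.2 (add \lnot (((R \leftrightarrow R) \lor (R \to S)) \to \lnot R)):
        \lnot (((R \leftrightarrow R) \lor (R \to S)) \to \lnot R): α-rule — add ((R \leftrightarrow R) \lor (R \to S)), \lnot \lnot R.
        ((R \leftrightarrow R) \lor (R \to S)): β-rule — branch into (R \leftrightarrow R)  //  (R \to S).
          branch 1.2.1 (add (R \leftrightarrow R)):
            (R \leftrightarrow R): β-rule — branch into R, R  //  \lnot R, \lnot R.
              branch 1.2.1.1 (add R, R):
                ○ open, literals {P=1, R=1}.
              branch 1.2.1.2 (add \lnot R, \lnot R):
                × closes — contains both R and \lnot R.
          branch 1.2.2 (add (R \to S)):
            (R \to S): β-rule — branch into \lnot R  //  S.
              branch 1.2.2.1 (add \lnot R):
                × closes — contains both R and \lnot R.
              branch 1.2.2.2 (add S):
                ○ open, literals {P=1, R=1, S=1}.
  branch 2 (add \lnot ((\lnot Q \land \lnot R) \to \lnot (((R \leftrightarrow R) \lor (R \to S)) \to \lnot R)), \lnot P):
    \lnot ((\lnot Q \land \lnot R) \to \lnot (((R \leftrightarrow R) \lor (R \to S)) \to \lnot R)): α-rule — add (\lnot Q \land \lnot R), \lnot \lnot (((R \leftrightarrow R) \lor (R \to S)) \to \lnot R).
    (\lnot Q \land \lnot R): α-rule — add \lnot Q, \lnot R.
    \lnot \lnot (((R \leftrightarrow R) \lor (R \to S)) \to \lnot R): β-rule — branch into \lnot ((R \leftrightarrow R) \lor (R \to S))  //  \lnot R.
      branch 2.1 (add \lnot ((R \leftrightarrow R) \lor (R \to S))):
        \lnot ((R \leftrightarrow R) \lor (R \to S)): α-rule — add \lnot (R \leftrightarrow R), \lnot (R \to S).
        \lnot (R \to S): α-rule — add R, \lnot S.
        × closes — contains both R and \lnot R.
      branch 2.2 (add \lnot R):
        ○ open, literals {P=0, Q=0, R=0}.
3 branches closed, 5 open.
Each open branch fixes some atoms; the unmentioned ones are free. Counting distinct full assignments: branch {P=1, Q=1} (R, S) contributes 4 new; branch {P=1, R=1} (Q, S) contributes 2 new; branch {P=1, R=1} (Q, S) contributes 0 new; branch {P=1, R=1, S=1} (Q) contributes 0 new; branch {P=0, Q=0, R=0} (S) contributes 2 new. Total: 8.

8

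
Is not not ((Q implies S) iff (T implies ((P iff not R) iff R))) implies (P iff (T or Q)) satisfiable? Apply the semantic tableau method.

Satisfiable

Initial set: {(not not ((Q implies S) iff (T implies ((P iff not R) iff R))) implies (P iff (T or Q)))}.
(not not ((Q implies S) iff (T implies ((P iff not R) iff R))) implies (P iff (T or Q))): β-rule — branch into not not not ((Q implies S) iff (T implies ((P iff not R) iff R)))  //  (P iff (T or Q)).
  branch 1 (add not not not ((Q implies S) iff (T implies ((P iff not R) iff R)))):
    not not not ((Q implies S) iff (T implies ((P iff not R) iff R))): drop double negation, giving not ((Q implies S) iff (T implies ((P iff not R) iff R))).
    not ((Q implies S) iff (T implies ((P iff not R) iff R))): β-rule — branch into (Q implies S), not (T implies ((P iff not R) iff R))  //  not (Q implies S), (T implies ((P iff not R) iff R)).
      branch 1.1 (add (Q implies S), not (T implies ((P iff not R) iff R))):
        not (T implies ((P iff not R) iff R)): α-rule — add T, not ((P iff not R) iff R).
        (Q implies S): β-rule — branch into not Q  //  S.
          branch 1.1.1 (add not Q):
            not ((P iff not R) iff R): β-rule — branch into (P iff not R), not R  //  not (P iff not R), R.
              branch 1.1.1.1 (add (P iff not R), not R):
                (P iff not R): β-rule — branch into P, not R  //  not P, not not R.
                  branch 1.1.1.1.1 (add P, not R):
                    ○ open, literals {P=1, Q=0, R=0, T=1}.
                  branch 1.1.1.1.2 (add not P, not not R):
                    × closes — contains both R and not R.
              branch 1.1.1.2 (add not (P iff not R), R):
                not (P iff not R): β-rule — branch into P, not not R  //  not P, not R.
                  branch 1.1.1.2.1 (add P, not not R):
                    ○ open, literals {P=1, Q=0, R=1, T=1}.
                  branch 1.1.1.2.2 (add not P, not R):
                    × closes — contains both R and not R.
          branch 1.1.2 (add S):
            not ((P iff not R) iff R): β-rule — branch into (P iff not R), not R  //  not (P iff not R), R.
              branch 1.1.2.1 (add (P iff not R), not R):
                (P iff not R): β-rule — branch into P, not R  //  not P, not not R.
                  branch 1.1.2.1.1 (add P, not R):
                    ○ open, literals {P=1, R=0, S=1, T=1}.
                  branch 1.1.2.1.2 (add not P, not not R):
                    × closes — contains both R and not R.
              branch 1.1.2.2 (add not (P iff not R), R):
                not (P iff not R): β-rule — branch into P, not not R  //  not P, not R.
                  branch 1.1.2.2.1 (add P, not not R):
                    ○ open, literals {P=1, R=1, S=1, T=1}.
                  branch 1.1.2.2.2 (add not P, not R):
                    × closes — contains both R and not R.
      branch 1.2 (add not (Q implies S), (T implies ((P iff not R) iff R))):
        not (Q implies S): α-rule — add Q, not S.
        (T implies ((P iff not R) iff R)): β-rule — branch into not T  //  ((P iff not R) iff R).
          branch 1.2.1 (add not T):
            ○ open, literals {Q=1, S=0, T=0}.
          branch 1.2.2 (add ((P iff not R) iff R)):
            ((P iff not R) iff R): β-rule — branch into (P iff not R), R  //  not (P iff not R), not R.
              branch 1.2.2.1 (add (P iff not R), R):
                (P iff not R): β-rule — branch into P, not R  //  not P, not not R.
                  branch 1.2.2.1.1 (add P, not R):
                    × closes — contains both R and not R.
                  branch 1.2.2.1.2 (add not P, not not R):
                    ○ open, literals {P=0, Q=1, R=1, S=0}.
              branch 1.2.2.2 (add not (P iff not R), not R):
                not (P iff not R): β-rule — branch into P, not not R  //  not P, not R.
                  branch 1.2.2.2.1 (add P, not not R):
                    × closes — contains both R and not R.
                  branch 1.2.2.2.2 (add not P, not R):
                    ○ open, literals {P=0, Q=1, R=0, S=0}.
  branch 2 (add (P iff (T or Q))):
    (P iff (T or Q)): β-rule — branch into P, (T or Q)  //  not P, not (T or Q).
      branch 2.1 (add P, (T or Q)):
        (T or Q): β-rule — branch into T  //  Q.
          branch 2.1.1 (add T):
            ○ open, literals {P=1, T=1}.
          branch 2.1.2 (add Q):
            ○ open, literals {P=1, Q=1}.
      branch 2.2 (add not P, not (T or Q)):
        not (T or Q): α-rule — add not T, not Q.
        ○ open, literals {P=0, Q=0, T=0}.
6 branches closed, 10 open.
An open branch gives a satisfying assignment: P=1, Q=0, R=0, T=1.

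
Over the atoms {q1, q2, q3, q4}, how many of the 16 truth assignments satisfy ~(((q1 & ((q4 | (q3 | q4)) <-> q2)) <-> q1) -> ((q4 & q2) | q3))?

4

Initial set: {~(((q1 & ((q4 | (q3 | q4)) <-> q2)) <-> q1) -> ((q4 & q2) | q3))}.
~(((q1 & ((q4 | (q3 | q4)) <-> q2)) <-> q1) -> ((q4 & q2) | q3)): α-rule — add ((q1 & ((q4 | (q3 | q4)) <-> q2)) <-> q1), ~((q4 & q2) | q3).
~((q4 & q2) | q3): α-rule — add ~(q4 & q2), ~q3.
((q1 & ((q4 | (q3 | q4)) <-> q2)) <-> q1): β-rule — branch into (q1 & ((q4 | (q3 | q4)) <-> q2)), q1  //  ~(q1 & ((q4 | (q3 | q4)) <-> q2)), ~q1.
  branch 1 (add (q1 & ((q4 | (q3 | q4)) <-> q2)), q1):
    (q1 & ((q4 | (q3 | q4)) <-> q2)): α-rule — add q1, ((q4 | (q3 | q4)) <-> q2).
    ~(q4 & q2): β-rule — branch into ~q4  //  ~q2.
      branch 1.1 (add ~q4):
        ((q4 | (q3 | q4)) <-> q2): β-rule — branch into (q4 | (q3 | q4)), q2  //  ~(q4 | (q3 | q4)), ~q2.
          branch 1.1.1 (add (q4 | (q3 | q4)), q2):
            (q4 | (q3 | q4)): β-rule — branch into q4  //  (q3 | q4).
              branch 1.1.1.1 (add q4):
                × closes — contains both q4 and ~q4.
              branch 1.1.1.2 (add (q3 | q4)):
                (q3 | q4): β-rule — branch into q3  //  q4.
                  branch 1.1.1.2.1 (add q3):
                    × closes — contains both q3 and ~q3.
                  branch 1.1.1.2.2 (add q4):
                    × closes — contains both q4 and ~q4.
          branch 1.1.2 (add ~(q4 | (q3 | q4)), ~q2):
            ~(q4 | (q3 | q4)): α-rule — add ~q4, ~(q3 | q4).
            ~(q3 | q4): α-rule — add ~q3, ~q4.
            ○ open, literals {q1=true, q2=false, q3=false, q4=false}.
      branch 1.2 (add ~q2):
        ((q4 | (q3 | q4)) <-> q2): β-rule — branch into (q4 | (q3 | q4)), q2  //  ~(q4 | (q3 | q4)), ~q2.
          branch 1.2.1 (add (q4 | (q3 | q4)), q2):
            × closes — contains both q2 and ~q2.
          branch 1.2.2 (add ~(q4 | (q3 | q4)), ~q2):
            ~(q4 | (q3 | q4)): α-rule — add ~q4, ~(q3 | q4).
            ~(q3 | q4): α-rule — add ~q3, ~q4.
            ○ open, literals {q1=true, q2=false, q3=false, q4=false}.
  branch 2 (add ~(q1 & ((q4 | (q3 | q4)) <-> q2)), ~q1):
    ~(q4 & q2): β-rule — branch into ~q4  //  ~q2.
      branch 2.1 (add ~q4):
        ~(q1 & ((q4 | (q3 | q4)) <-> q2)): β-rule — branch into ~q1  //  ~((q4 | (q3 | q4)) <-> q2).
          branch 2.1.1 (add ~q1):
            ○ open, literals {q1=false, q3=false, q4=false}.
          branch 2.1.2 (add ~((q4 | (q3 | q4)) <-> q2)):
            ~((q4 | (q3 | q4)) <-> q2): β-rule — branch into (q4 | (q3 | q4)), ~q2  //  ~(q4 | (q3 | q4)), q2.
              branch 2.1.2.1 (add (q4 | (q3 | q4)), ~q2):
                (q4 | (q3 | q4)): β-rule — branch into q4  //  (q3 | q4).
                  branch 2.1.2.1.1 (add q4):
                    × closes — contains both q4 and ~q4.
                  branch 2.1.2.1.2 (add (q3 | q4)):
                    (q3 | q4): β-rule — branch into q3  //  q4.
                      branch 2.1.2.1.2.1 (add q3):
                        × closes — contains both q3 and ~q3.
                      branch 2.1.2.1.2.2 (add q4):
                        × closes — contains both q4 and ~q4.
              branch 2.1.2.2 (add ~(q4 | (q3 | q4)), q2):
                ~(q4 | (q3 | q4)): α-rule — add ~q4, ~(q3 | q4).
                ~(q3 | q4): α-rule — add ~q3, ~q4.
                ○ open, literals {q1=false, q2=true, q3=false, q4=false}.
      branch 2.2 (add ~q2):
        ~(q1 & ((q4 | (q3 | q4)) <-> q2)): β-rule — branch into ~q1  //  ~((q4 | (q3 | q4)) <-> q2).
          branch 2.2.1 (add ~q1):
            ○ open, literals {q1=false, q2=false, q3=false}.
          branch 2.2.2 (add ~((q4 | (q3 | q4)) <-> q2)):
            ~((q4 | (q3 | q4)) <-> q2): β-rule — branch into (q4 | (q3 | q4)), ~q2  //  ~(q4 | (q3 | q4)), q2.
              branch 2.2.2.1 (add (q4 | (q3 | q4)), ~q2):
                (q4 | (q3 | q4)): β-rule — branch into q4  //  (q3 | q4).
                  branch 2.2.2.1.1 (add q4):
                    ○ open, literals {q1=false, q2=false, q3=false, q4=true}.
                  branch 2.2.2.1.2 (add (q3 | q4)):
                    (q3 | q4): β-rule — branch into q3  //  q4.
                      branch 2.2.2.1.2.1 (add q3):
                        × closes — contains both q3 and ~q3.
                      branch 2.2.2.1.2.2 (add q4):
                        ○ open, literals {q1=false, q2=false, q3=false, q4=true}.
              branch 2.2.2.2 (add ~(q4 | (q3 | q4)), q2):
                × closes — contains both q2 and ~q2.
9 branches closed, 7 open.
Each open branch fixes some atoms; the unmentioned ones are free. Counting distinct full assignments: branch {q1=true, q2=false, q3=false, q4=false} (none free) contributes 1 new; branch {q1=true, q2=false, q3=false, q4=false} (none free) contributes 0 new; branch {q1=false, q3=false, q4=false} (q2) contributes 2 new; branch {q1=false, q2=true, q3=false, q4=false} (none free) contributes 0 new; branch {q1=false, q2=false, q3=false} (q4) contributes 1 new; branch {q1=false, q2=false, q3=false, q4=true} (none free) contributes 0 new; branch {q1=false, q2=false, q3=false, q4=true} (none free) contributes 0 new. Total: 4.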